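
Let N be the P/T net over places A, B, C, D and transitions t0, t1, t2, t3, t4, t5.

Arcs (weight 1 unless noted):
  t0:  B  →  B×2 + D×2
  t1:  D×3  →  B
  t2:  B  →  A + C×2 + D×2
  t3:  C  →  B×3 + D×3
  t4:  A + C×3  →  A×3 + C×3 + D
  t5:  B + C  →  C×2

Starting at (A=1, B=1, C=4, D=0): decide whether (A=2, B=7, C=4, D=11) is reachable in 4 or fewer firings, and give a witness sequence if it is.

depth 0: 1 marking
depth 1: 6 markings reached so far
depth 2: 19 markings reached so far
depth 3: 56 markings reached so far
depth 4: 139 markings reached so far
target is not among the 139 markings reachable within 4 steps

NO — not reachable within 4 firings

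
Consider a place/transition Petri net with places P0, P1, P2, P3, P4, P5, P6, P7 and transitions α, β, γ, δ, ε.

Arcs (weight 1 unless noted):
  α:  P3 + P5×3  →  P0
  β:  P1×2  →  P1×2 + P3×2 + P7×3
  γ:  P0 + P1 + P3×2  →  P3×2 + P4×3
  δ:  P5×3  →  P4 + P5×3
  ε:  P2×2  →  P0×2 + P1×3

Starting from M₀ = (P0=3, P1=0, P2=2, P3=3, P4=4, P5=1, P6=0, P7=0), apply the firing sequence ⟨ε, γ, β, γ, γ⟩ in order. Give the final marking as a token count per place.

step 1: fire ε:  (P0=3, P1=0, P2=2, P3=3, P4=4, P5=1, P6=0, P7=0) → (P0=5, P1=3, P2=0, P3=3, P4=4, P5=1, P6=0, P7=0)
step 2: fire γ:  (P0=5, P1=3, P2=0, P3=3, P4=4, P5=1, P6=0, P7=0) → (P0=4, P1=2, P2=0, P3=3, P4=7, P5=1, P6=0, P7=0)
step 3: fire β:  (P0=4, P1=2, P2=0, P3=3, P4=7, P5=1, P6=0, P7=0) → (P0=4, P1=2, P2=0, P3=5, P4=7, P5=1, P6=0, P7=3)
step 4: fire γ:  (P0=4, P1=2, P2=0, P3=5, P4=7, P5=1, P6=0, P7=3) → (P0=3, P1=1, P2=0, P3=5, P4=10, P5=1, P6=0, P7=3)
step 5: fire γ:  (P0=3, P1=1, P2=0, P3=5, P4=10, P5=1, P6=0, P7=3) → (P0=2, P1=0, P2=0, P3=5, P4=13, P5=1, P6=0, P7=3)

(P0=2, P1=0, P2=0, P3=5, P4=13, P5=1, P6=0, P7=3)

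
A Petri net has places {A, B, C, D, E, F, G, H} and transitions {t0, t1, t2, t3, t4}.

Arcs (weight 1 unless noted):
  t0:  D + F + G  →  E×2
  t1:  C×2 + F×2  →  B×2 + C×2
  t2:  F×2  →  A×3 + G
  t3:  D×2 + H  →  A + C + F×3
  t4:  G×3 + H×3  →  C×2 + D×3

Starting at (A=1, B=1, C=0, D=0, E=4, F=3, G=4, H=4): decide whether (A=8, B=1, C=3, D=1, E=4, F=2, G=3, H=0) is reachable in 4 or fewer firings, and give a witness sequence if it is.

YES — reachable via ⟨t2, t4, t3, t2⟩ (4 firings)

step 1: fire t2:  (A=1, B=1, C=0, D=0, E=4, F=3, G=4, H=4) → (A=4, B=1, C=0, D=0, E=4, F=1, G=5, H=4)
step 2: fire t4:  (A=4, B=1, C=0, D=0, E=4, F=1, G=5, H=4) → (A=4, B=1, C=2, D=3, E=4, F=1, G=2, H=1)
step 3: fire t3:  (A=4, B=1, C=2, D=3, E=4, F=1, G=2, H=1) → (A=5, B=1, C=3, D=1, E=4, F=4, G=2, H=0)
step 4: fire t2:  (A=5, B=1, C=3, D=1, E=4, F=4, G=2, H=0) → (A=8, B=1, C=3, D=1, E=4, F=2, G=3, H=0)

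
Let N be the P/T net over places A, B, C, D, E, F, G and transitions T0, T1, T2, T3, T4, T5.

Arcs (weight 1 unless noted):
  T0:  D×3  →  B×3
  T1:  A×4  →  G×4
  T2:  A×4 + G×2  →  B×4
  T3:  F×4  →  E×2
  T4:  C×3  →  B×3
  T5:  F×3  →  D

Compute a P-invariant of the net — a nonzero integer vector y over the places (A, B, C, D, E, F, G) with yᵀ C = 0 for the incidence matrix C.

y = (A:2, B:3, C:3, D:3, E:2, F:1, G:2)

Incidence matrix C (rows=places, cols=transitions):
       T0   T1   T2   T3   T4   T5
    A   0   -4   -4    0    0    0
    B   3    0    4    0    3    0
    C   0    0    0    0   -3    0
    D  -3    0    0    0    0    1
    E   0    0    0    2    0    0
    F   0    0    0   -4    0   -3
    G   0    4   -2    0    0    0

Candidate y = [2, 3, 3, 3, 2, 1, 2]; check y·C column-wise:
  col T0: 2·0 + 3·3 + 3·0 + 3·-3 + 2·0 + 1·0 + 2·0 = 0
  col T1: 2·-4 + 3·0 + 3·0 + 3·0 + 2·0 + 1·0 + 2·4 = 0
  col T2: 2·-4 + 3·4 + 3·0 + 3·0 + 2·0 + 1·0 + 2·-2 = 0
  col T3: 2·0 + 3·0 + 3·0 + 3·0 + 2·2 + 1·-4 + 2·0 = 0
  col T4: 2·0 + 3·3 + 3·-3 + 3·0 + 2·0 + 1·0 + 2·0 = 0
  col T5: 2·0 + 3·0 + 3·0 + 3·1 + 2·0 + 1·-3 + 2·0 = 0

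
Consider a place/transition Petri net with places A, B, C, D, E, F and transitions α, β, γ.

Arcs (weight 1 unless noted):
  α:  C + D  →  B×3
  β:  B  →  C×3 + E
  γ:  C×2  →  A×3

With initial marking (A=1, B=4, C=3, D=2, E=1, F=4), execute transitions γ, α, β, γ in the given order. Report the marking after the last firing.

(A=7, B=6, C=1, D=1, E=2, F=4)

step 1: fire γ:  (A=1, B=4, C=3, D=2, E=1, F=4) → (A=4, B=4, C=1, D=2, E=1, F=4)
step 2: fire α:  (A=4, B=4, C=1, D=2, E=1, F=4) → (A=4, B=7, C=0, D=1, E=1, F=4)
step 3: fire β:  (A=4, B=7, C=0, D=1, E=1, F=4) → (A=4, B=6, C=3, D=1, E=2, F=4)
step 4: fire γ:  (A=4, B=6, C=3, D=1, E=2, F=4) → (A=7, B=6, C=1, D=1, E=2, F=4)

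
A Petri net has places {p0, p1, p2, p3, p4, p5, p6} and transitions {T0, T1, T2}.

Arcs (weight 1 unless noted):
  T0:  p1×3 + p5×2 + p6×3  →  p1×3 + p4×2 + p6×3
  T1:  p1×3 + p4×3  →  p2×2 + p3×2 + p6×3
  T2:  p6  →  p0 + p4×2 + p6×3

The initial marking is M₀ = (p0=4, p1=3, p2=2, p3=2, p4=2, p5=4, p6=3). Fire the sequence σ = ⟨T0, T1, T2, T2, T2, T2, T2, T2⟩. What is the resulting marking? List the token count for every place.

step 1: fire T0:  (p0=4, p1=3, p2=2, p3=2, p4=2, p5=4, p6=3) → (p0=4, p1=3, p2=2, p3=2, p4=4, p5=2, p6=3)
step 2: fire T1:  (p0=4, p1=3, p2=2, p3=2, p4=4, p5=2, p6=3) → (p0=4, p1=0, p2=4, p3=4, p4=1, p5=2, p6=6)
step 3: fire T2:  (p0=4, p1=0, p2=4, p3=4, p4=1, p5=2, p6=6) → (p0=5, p1=0, p2=4, p3=4, p4=3, p5=2, p6=8)
step 4: fire T2:  (p0=5, p1=0, p2=4, p3=4, p4=3, p5=2, p6=8) → (p0=6, p1=0, p2=4, p3=4, p4=5, p5=2, p6=10)
step 5: fire T2:  (p0=6, p1=0, p2=4, p3=4, p4=5, p5=2, p6=10) → (p0=7, p1=0, p2=4, p3=4, p4=7, p5=2, p6=12)
step 6: fire T2:  (p0=7, p1=0, p2=4, p3=4, p4=7, p5=2, p6=12) → (p0=8, p1=0, p2=4, p3=4, p4=9, p5=2, p6=14)
step 7: fire T2:  (p0=8, p1=0, p2=4, p3=4, p4=9, p5=2, p6=14) → (p0=9, p1=0, p2=4, p3=4, p4=11, p5=2, p6=16)
step 8: fire T2:  (p0=9, p1=0, p2=4, p3=4, p4=11, p5=2, p6=16) → (p0=10, p1=0, p2=4, p3=4, p4=13, p5=2, p6=18)

(p0=10, p1=0, p2=4, p3=4, p4=13, p5=2, p6=18)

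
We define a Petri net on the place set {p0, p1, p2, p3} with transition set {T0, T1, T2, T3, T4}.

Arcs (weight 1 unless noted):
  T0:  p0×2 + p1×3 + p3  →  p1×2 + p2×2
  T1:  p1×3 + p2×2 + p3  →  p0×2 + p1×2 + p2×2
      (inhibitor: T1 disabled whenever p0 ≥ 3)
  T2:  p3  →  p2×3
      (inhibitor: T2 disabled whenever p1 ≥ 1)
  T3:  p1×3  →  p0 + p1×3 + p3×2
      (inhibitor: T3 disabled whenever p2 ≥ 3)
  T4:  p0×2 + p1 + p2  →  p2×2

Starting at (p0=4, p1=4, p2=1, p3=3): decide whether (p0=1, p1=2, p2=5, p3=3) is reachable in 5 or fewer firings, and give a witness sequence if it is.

step 1: fire T3:  (p0=4, p1=4, p2=1, p3=3) → (p0=5, p1=4, p2=1, p3=5)
step 2: fire T0:  (p0=5, p1=4, p2=1, p3=5) → (p0=3, p1=3, p2=3, p3=4)
step 3: fire T0:  (p0=3, p1=3, p2=3, p3=4) → (p0=1, p1=2, p2=5, p3=3)

YES — reachable via ⟨T3, T0, T0⟩ (3 firings)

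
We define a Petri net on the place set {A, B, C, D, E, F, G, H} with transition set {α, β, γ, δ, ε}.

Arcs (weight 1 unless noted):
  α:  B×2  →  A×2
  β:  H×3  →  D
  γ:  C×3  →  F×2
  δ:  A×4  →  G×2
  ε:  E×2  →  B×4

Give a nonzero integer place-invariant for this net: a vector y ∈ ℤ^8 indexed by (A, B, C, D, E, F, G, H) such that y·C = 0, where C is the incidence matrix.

y = (A:0, B:0, C:2, D:0, E:0, F:3, G:0, H:0)

Incidence matrix C (rows=places, cols=transitions):
        α    β    γ    δ    ε
    A   2    0    0   -4    0
    B  -2    0    0    0    4
    C   0    0   -3    0    0
    D   0    1    0    0    0
    E   0    0    0    0   -2
    F   0    0    2    0    0
    G   0    0    0    2    0
    H   0   -3    0    0    0

Candidate y = [0, 0, 2, 0, 0, 3, 0, 0]; check y·C column-wise:
  col α: 0·2 + 0·-2 + 2·0 + 3·0 = 0
  col β: 2·0 + 0·1 + 3·0 + 0·-3 = 0
  col γ: 2·-3 + 3·2 = 0
  col δ: 0·-4 + 2·0 + 3·0 + 0·2 = 0
  col ε: 0·4 + 2·0 + 0·-2 + 3·0 = 0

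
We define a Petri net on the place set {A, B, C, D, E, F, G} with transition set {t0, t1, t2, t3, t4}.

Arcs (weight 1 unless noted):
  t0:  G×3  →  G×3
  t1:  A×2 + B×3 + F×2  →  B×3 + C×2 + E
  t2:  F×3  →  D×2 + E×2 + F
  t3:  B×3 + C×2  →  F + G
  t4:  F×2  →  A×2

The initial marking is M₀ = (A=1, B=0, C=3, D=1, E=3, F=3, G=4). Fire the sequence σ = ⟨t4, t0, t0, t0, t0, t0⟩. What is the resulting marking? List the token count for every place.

(A=3, B=0, C=3, D=1, E=3, F=1, G=4)

step 1: fire t4:  (A=1, B=0, C=3, D=1, E=3, F=3, G=4) → (A=3, B=0, C=3, D=1, E=3, F=1, G=4)
step 2: fire t0:  (A=3, B=0, C=3, D=1, E=3, F=1, G=4) → (A=3, B=0, C=3, D=1, E=3, F=1, G=4)
step 3: fire t0:  (A=3, B=0, C=3, D=1, E=3, F=1, G=4) → (A=3, B=0, C=3, D=1, E=3, F=1, G=4)
step 4: fire t0:  (A=3, B=0, C=3, D=1, E=3, F=1, G=4) → (A=3, B=0, C=3, D=1, E=3, F=1, G=4)
step 5: fire t0:  (A=3, B=0, C=3, D=1, E=3, F=1, G=4) → (A=3, B=0, C=3, D=1, E=3, F=1, G=4)
step 6: fire t0:  (A=3, B=0, C=3, D=1, E=3, F=1, G=4) → (A=3, B=0, C=3, D=1, E=3, F=1, G=4)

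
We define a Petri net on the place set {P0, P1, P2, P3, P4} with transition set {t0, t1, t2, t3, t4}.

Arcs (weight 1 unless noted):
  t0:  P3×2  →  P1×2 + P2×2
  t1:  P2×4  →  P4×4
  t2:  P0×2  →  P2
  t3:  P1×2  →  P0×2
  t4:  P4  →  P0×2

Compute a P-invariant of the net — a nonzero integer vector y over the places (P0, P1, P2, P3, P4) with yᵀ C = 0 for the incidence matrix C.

Incidence matrix C (rows=places, cols=transitions):
       t0   t1   t2   t3   t4
   P0   0    0   -2    2    2
   P1   2    0    0   -2    0
   P2   2   -4    1    0    0
   P3  -2    0    0    0    0
   P4   0    4    0    0   -1

Candidate y = [1, 1, 2, 3, 2]; check y·C column-wise:
  col t0: 1·0 + 1·2 + 2·2 + 3·-2 + 2·0 = 0
  col t1: 1·0 + 1·0 + 2·-4 + 3·0 + 2·4 = 0
  col t2: 1·-2 + 1·0 + 2·1 + 3·0 + 2·0 = 0
  col t3: 1·2 + 1·-2 + 2·0 + 3·0 + 2·0 = 0
  col t4: 1·2 + 1·0 + 2·0 + 3·0 + 2·-1 = 0

y = (P0:1, P1:1, P2:2, P3:3, P4:2)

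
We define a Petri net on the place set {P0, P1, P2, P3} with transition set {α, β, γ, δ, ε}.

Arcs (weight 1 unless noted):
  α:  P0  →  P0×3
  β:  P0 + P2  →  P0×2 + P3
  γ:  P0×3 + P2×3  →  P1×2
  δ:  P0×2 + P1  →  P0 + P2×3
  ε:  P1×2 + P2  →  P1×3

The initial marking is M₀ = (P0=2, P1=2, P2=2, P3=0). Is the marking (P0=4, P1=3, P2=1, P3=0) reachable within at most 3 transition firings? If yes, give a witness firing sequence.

step 1: fire α:  (P0=2, P1=2, P2=2, P3=0) → (P0=4, P1=2, P2=2, P3=0)
step 2: fire ε:  (P0=4, P1=2, P2=2, P3=0) → (P0=4, P1=3, P2=1, P3=0)

YES — reachable via ⟨α, ε⟩ (2 firings)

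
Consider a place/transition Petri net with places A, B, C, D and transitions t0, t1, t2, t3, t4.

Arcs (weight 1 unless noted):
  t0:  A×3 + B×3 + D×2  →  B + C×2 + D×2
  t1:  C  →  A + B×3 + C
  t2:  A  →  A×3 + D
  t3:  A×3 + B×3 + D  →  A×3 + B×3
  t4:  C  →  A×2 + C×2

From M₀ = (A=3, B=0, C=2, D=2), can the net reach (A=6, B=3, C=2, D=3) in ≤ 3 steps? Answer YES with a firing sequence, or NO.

step 1: fire t1:  (A=3, B=0, C=2, D=2) → (A=4, B=3, C=2, D=2)
step 2: fire t2:  (A=4, B=3, C=2, D=2) → (A=6, B=3, C=2, D=3)

YES — reachable via ⟨t1, t2⟩ (2 firings)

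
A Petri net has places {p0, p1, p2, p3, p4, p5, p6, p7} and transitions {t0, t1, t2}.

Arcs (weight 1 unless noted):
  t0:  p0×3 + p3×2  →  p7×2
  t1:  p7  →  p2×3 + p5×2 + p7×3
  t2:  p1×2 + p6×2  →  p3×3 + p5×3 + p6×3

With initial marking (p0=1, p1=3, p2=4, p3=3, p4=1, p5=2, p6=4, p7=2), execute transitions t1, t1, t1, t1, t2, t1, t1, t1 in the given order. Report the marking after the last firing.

step 1: fire t1:  (p0=1, p1=3, p2=4, p3=3, p4=1, p5=2, p6=4, p7=2) → (p0=1, p1=3, p2=7, p3=3, p4=1, p5=4, p6=4, p7=4)
step 2: fire t1:  (p0=1, p1=3, p2=7, p3=3, p4=1, p5=4, p6=4, p7=4) → (p0=1, p1=3, p2=10, p3=3, p4=1, p5=6, p6=4, p7=6)
step 3: fire t1:  (p0=1, p1=3, p2=10, p3=3, p4=1, p5=6, p6=4, p7=6) → (p0=1, p1=3, p2=13, p3=3, p4=1, p5=8, p6=4, p7=8)
step 4: fire t1:  (p0=1, p1=3, p2=13, p3=3, p4=1, p5=8, p6=4, p7=8) → (p0=1, p1=3, p2=16, p3=3, p4=1, p5=10, p6=4, p7=10)
step 5: fire t2:  (p0=1, p1=3, p2=16, p3=3, p4=1, p5=10, p6=4, p7=10) → (p0=1, p1=1, p2=16, p3=6, p4=1, p5=13, p6=5, p7=10)
step 6: fire t1:  (p0=1, p1=1, p2=16, p3=6, p4=1, p5=13, p6=5, p7=10) → (p0=1, p1=1, p2=19, p3=6, p4=1, p5=15, p6=5, p7=12)
step 7: fire t1:  (p0=1, p1=1, p2=19, p3=6, p4=1, p5=15, p6=5, p7=12) → (p0=1, p1=1, p2=22, p3=6, p4=1, p5=17, p6=5, p7=14)
step 8: fire t1:  (p0=1, p1=1, p2=22, p3=6, p4=1, p5=17, p6=5, p7=14) → (p0=1, p1=1, p2=25, p3=6, p4=1, p5=19, p6=5, p7=16)

(p0=1, p1=1, p2=25, p3=6, p4=1, p5=19, p6=5, p7=16)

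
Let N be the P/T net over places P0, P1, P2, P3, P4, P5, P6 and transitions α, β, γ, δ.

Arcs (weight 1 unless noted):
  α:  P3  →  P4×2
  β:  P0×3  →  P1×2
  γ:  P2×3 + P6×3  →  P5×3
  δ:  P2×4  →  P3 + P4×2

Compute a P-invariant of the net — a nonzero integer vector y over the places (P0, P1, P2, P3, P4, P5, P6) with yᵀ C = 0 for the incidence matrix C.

y = (P0:2, P1:3, P2:0, P3:0, P4:0, P5:0, P6:0)

Incidence matrix C (rows=places, cols=transitions):
        α    β    γ    δ
   P0   0   -3    0    0
   P1   0    2    0    0
   P2   0    0   -3   -4
   P3  -1    0    0    1
   P4   2    0    0    2
   P5   0    0    3    0
   P6   0    0   -3    0

Candidate y = [2, 3, 0, 0, 0, 0, 0]; check y·C column-wise:
  col α: 2·0 + 3·0 + 0·-1 + 0·2 = 0
  col β: 2·-3 + 3·2 = 0
  col γ: 2·0 + 3·0 + 0·-3 + 0·3 + 0·-3 = 0
  col δ: 2·0 + 3·0 + 0·-4 + 0·1 + 0·2 = 0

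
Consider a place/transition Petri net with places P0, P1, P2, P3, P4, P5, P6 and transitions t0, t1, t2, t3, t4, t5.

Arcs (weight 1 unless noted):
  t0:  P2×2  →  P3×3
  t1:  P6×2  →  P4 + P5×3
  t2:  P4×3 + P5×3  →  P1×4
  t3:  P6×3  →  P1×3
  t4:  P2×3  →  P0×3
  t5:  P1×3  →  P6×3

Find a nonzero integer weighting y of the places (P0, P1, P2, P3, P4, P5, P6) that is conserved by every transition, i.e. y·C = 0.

Incidence matrix C (rows=places, cols=transitions):
       t0   t1   t2   t3   t4   t5
   P0   0    0    0    0    3    0
   P1   0    0    4    3    0   -3
   P2  -2    0    0    0   -3    0
   P3   3    0    0    0    0    0
   P4   0    1   -3    0    0    0
   P5   0    3   -3    0    0    0
   P6   0   -2    0   -3    0    3

Candidate y = [3, 0, 3, 2, 0, 0, 0]; check y·C column-wise:
  col t0: 3·0 + 3·-2 + 2·3 = 0
  col t1: 3·0 + 3·0 + 2·0 + 0·1 + 0·3 + 0·-2 = 0
  col t2: 3·0 + 0·4 + 3·0 + 2·0 + 0·-3 + 0·-3 = 0
  col t3: 3·0 + 0·3 + 3·0 + 2·0 + 0·-3 = 0
  col t4: 3·3 + 3·-3 + 2·0 = 0
  col t5: 3·0 + 0·-3 + 3·0 + 2·0 + 0·3 = 0

y = (P0:3, P1:0, P2:3, P3:2, P4:0, P5:0, P6:0)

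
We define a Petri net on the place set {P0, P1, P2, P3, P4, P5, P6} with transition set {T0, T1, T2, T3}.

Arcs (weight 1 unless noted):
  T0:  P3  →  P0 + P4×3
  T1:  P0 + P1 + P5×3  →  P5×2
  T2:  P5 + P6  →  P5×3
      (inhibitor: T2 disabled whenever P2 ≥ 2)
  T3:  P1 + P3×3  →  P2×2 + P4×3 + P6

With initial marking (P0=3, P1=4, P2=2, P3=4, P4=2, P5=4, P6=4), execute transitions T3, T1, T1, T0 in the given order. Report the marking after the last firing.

(P0=2, P1=1, P2=4, P3=0, P4=8, P5=2, P6=5)

step 1: fire T3:  (P0=3, P1=4, P2=2, P3=4, P4=2, P5=4, P6=4) → (P0=3, P1=3, P2=4, P3=1, P4=5, P5=4, P6=5)
step 2: fire T1:  (P0=3, P1=3, P2=4, P3=1, P4=5, P5=4, P6=5) → (P0=2, P1=2, P2=4, P3=1, P4=5, P5=3, P6=5)
step 3: fire T1:  (P0=2, P1=2, P2=4, P3=1, P4=5, P5=3, P6=5) → (P0=1, P1=1, P2=4, P3=1, P4=5, P5=2, P6=5)
step 4: fire T0:  (P0=1, P1=1, P2=4, P3=1, P4=5, P5=2, P6=5) → (P0=2, P1=1, P2=4, P3=0, P4=8, P5=2, P6=5)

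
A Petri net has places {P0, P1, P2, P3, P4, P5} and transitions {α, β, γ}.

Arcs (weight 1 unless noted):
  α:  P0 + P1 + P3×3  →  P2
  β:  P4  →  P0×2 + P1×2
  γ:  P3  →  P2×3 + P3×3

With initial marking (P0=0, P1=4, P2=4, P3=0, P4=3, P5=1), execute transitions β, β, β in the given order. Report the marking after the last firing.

(P0=6, P1=10, P2=4, P3=0, P4=0, P5=1)

step 1: fire β:  (P0=0, P1=4, P2=4, P3=0, P4=3, P5=1) → (P0=2, P1=6, P2=4, P3=0, P4=2, P5=1)
step 2: fire β:  (P0=2, P1=6, P2=4, P3=0, P4=2, P5=1) → (P0=4, P1=8, P2=4, P3=0, P4=1, P5=1)
step 3: fire β:  (P0=4, P1=8, P2=4, P3=0, P4=1, P5=1) → (P0=6, P1=10, P2=4, P3=0, P4=0, P5=1)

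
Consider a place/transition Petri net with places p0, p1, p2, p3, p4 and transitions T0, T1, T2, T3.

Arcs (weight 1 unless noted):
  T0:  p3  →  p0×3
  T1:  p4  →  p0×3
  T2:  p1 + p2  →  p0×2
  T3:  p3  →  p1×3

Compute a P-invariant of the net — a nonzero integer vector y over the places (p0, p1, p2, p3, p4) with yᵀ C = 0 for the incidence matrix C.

y = (p0:1, p1:1, p2:1, p3:3, p4:3)

Incidence matrix C (rows=places, cols=transitions):
       T0   T1   T2   T3
   p0   3    3    2    0
   p1   0    0   -1    3
   p2   0    0   -1    0
   p3  -1    0    0   -1
   p4   0   -1    0    0

Candidate y = [1, 1, 1, 3, 3]; check y·C column-wise:
  col T0: 1·3 + 1·0 + 1·0 + 3·-1 + 3·0 = 0
  col T1: 1·3 + 1·0 + 1·0 + 3·0 + 3·-1 = 0
  col T2: 1·2 + 1·-1 + 1·-1 + 3·0 + 3·0 = 0
  col T3: 1·0 + 1·3 + 1·0 + 3·-1 + 3·0 = 0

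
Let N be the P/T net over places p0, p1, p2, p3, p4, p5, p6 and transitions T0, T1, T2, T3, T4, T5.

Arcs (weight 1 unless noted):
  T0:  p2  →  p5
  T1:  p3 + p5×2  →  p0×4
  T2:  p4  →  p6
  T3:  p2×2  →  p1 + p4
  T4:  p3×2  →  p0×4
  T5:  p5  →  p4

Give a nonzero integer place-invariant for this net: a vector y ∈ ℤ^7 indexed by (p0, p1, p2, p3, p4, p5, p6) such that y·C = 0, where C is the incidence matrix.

y = (p0:1, p1:1, p2:1, p3:2, p4:1, p5:1, p6:1)

Incidence matrix C (rows=places, cols=transitions):
       T0   T1   T2   T3   T4   T5
   p0   0    4    0    0    4    0
   p1   0    0    0    1    0    0
   p2  -1    0    0   -2    0    0
   p3   0   -1    0    0   -2    0
   p4   0    0   -1    1    0    1
   p5   1   -2    0    0    0   -1
   p6   0    0    1    0    0    0

Candidate y = [1, 1, 1, 2, 1, 1, 1]; check y·C column-wise:
  col T0: 1·0 + 1·0 + 1·-1 + 2·0 + 1·0 + 1·1 + 1·0 = 0
  col T1: 1·4 + 1·0 + 1·0 + 2·-1 + 1·0 + 1·-2 + 1·0 = 0
  col T2: 1·0 + 1·0 + 1·0 + 2·0 + 1·-1 + 1·0 + 1·1 = 0
  col T3: 1·0 + 1·1 + 1·-2 + 2·0 + 1·1 + 1·0 + 1·0 = 0
  col T4: 1·4 + 1·0 + 1·0 + 2·-2 + 1·0 + 1·0 + 1·0 = 0
  col T5: 1·0 + 1·0 + 1·0 + 2·0 + 1·1 + 1·-1 + 1·0 = 0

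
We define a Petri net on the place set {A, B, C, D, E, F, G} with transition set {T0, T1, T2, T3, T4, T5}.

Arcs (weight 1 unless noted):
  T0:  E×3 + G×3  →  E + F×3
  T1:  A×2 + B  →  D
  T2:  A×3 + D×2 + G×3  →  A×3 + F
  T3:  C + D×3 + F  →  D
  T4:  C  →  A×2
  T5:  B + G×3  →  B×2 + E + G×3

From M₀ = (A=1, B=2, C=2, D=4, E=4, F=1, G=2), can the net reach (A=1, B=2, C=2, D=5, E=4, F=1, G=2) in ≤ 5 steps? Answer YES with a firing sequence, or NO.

NO — not reachable within 5 firings

depth 0: 1 marking
depth 1: 3 markings reached so far
depth 2: 6 markings reached so far
depth 3: 8 markings reached so far
depth 4: 9 markings reached so far
depth 5: 9 markings reached so far
(frontier empty at depth 5; search complete)
target is not among the 9 markings reachable within 5 steps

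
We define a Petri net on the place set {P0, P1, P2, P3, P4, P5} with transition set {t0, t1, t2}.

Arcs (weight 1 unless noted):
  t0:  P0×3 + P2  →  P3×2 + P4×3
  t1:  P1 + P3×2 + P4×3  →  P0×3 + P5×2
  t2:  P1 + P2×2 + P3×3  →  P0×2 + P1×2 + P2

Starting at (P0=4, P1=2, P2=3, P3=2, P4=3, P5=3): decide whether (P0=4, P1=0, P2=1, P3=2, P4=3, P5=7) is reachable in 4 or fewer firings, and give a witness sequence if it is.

YES — reachable via ⟨t0, t1, t0, t1⟩ (4 firings)

step 1: fire t0:  (P0=4, P1=2, P2=3, P3=2, P4=3, P5=3) → (P0=1, P1=2, P2=2, P3=4, P4=6, P5=3)
step 2: fire t1:  (P0=1, P1=2, P2=2, P3=4, P4=6, P5=3) → (P0=4, P1=1, P2=2, P3=2, P4=3, P5=5)
step 3: fire t0:  (P0=4, P1=1, P2=2, P3=2, P4=3, P5=5) → (P0=1, P1=1, P2=1, P3=4, P4=6, P5=5)
step 4: fire t1:  (P0=1, P1=1, P2=1, P3=4, P4=6, P5=5) → (P0=4, P1=0, P2=1, P3=2, P4=3, P5=7)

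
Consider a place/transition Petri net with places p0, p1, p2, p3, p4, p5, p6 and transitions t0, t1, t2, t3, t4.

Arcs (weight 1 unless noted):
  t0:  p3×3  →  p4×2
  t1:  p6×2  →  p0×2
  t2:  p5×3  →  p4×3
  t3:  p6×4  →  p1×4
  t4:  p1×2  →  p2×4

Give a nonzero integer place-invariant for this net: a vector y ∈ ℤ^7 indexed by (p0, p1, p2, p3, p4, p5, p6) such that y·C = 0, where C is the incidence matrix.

Incidence matrix C (rows=places, cols=transitions):
       t0   t1   t2   t3   t4
   p0   0    2    0    0    0
   p1   0    0    0    4   -2
   p2   0    0    0    0    4
   p3  -3    0    0    0    0
   p4   2    0    3    0    0
   p5   0    0   -3    0    0
   p6   0   -2    0   -4    0

Candidate y = [0, 0, 0, 2, 3, 3, 0]; check y·C column-wise:
  col t0: 2·-3 + 3·2 + 3·0 = 0
  col t1: 0·2 + 2·0 + 3·0 + 3·0 + 0·-2 = 0
  col t2: 2·0 + 3·3 + 3·-3 = 0
  col t3: 0·4 + 2·0 + 3·0 + 3·0 + 0·-4 = 0
  col t4: 0·-2 + 0·4 + 2·0 + 3·0 + 3·0 = 0

y = (p0:0, p1:0, p2:0, p3:2, p4:3, p5:3, p6:0)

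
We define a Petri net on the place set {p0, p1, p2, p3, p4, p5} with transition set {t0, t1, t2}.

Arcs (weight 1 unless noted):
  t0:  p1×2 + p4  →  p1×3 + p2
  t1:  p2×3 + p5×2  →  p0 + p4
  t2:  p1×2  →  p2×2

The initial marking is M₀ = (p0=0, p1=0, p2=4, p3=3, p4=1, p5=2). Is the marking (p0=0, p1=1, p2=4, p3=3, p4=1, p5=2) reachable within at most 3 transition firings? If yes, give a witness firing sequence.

NO — not reachable within 3 firings

depth 0: 1 marking
depth 1: 2 markings reached so far
depth 2: 2 markings reached so far
(frontier empty at depth 2; search complete)
target is not among the 2 markings reachable within 3 steps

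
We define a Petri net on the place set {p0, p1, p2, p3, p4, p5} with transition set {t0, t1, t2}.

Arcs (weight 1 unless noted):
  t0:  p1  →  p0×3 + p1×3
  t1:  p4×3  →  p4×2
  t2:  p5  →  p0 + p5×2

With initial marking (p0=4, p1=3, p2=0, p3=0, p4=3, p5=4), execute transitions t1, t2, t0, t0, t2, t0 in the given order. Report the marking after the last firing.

(p0=15, p1=9, p2=0, p3=0, p4=2, p5=6)

step 1: fire t1:  (p0=4, p1=3, p2=0, p3=0, p4=3, p5=4) → (p0=4, p1=3, p2=0, p3=0, p4=2, p5=4)
step 2: fire t2:  (p0=4, p1=3, p2=0, p3=0, p4=2, p5=4) → (p0=5, p1=3, p2=0, p3=0, p4=2, p5=5)
step 3: fire t0:  (p0=5, p1=3, p2=0, p3=0, p4=2, p5=5) → (p0=8, p1=5, p2=0, p3=0, p4=2, p5=5)
step 4: fire t0:  (p0=8, p1=5, p2=0, p3=0, p4=2, p5=5) → (p0=11, p1=7, p2=0, p3=0, p4=2, p5=5)
step 5: fire t2:  (p0=11, p1=7, p2=0, p3=0, p4=2, p5=5) → (p0=12, p1=7, p2=0, p3=0, p4=2, p5=6)
step 6: fire t0:  (p0=12, p1=7, p2=0, p3=0, p4=2, p5=6) → (p0=15, p1=9, p2=0, p3=0, p4=2, p5=6)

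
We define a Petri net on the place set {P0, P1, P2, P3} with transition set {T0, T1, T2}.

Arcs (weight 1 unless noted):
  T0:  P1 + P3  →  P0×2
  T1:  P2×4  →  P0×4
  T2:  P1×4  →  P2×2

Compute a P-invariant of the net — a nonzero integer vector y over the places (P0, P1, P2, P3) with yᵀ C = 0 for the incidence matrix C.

Incidence matrix C (rows=places, cols=transitions):
       T0   T1   T2
   P0   2    4    0
   P1  -1    0   -4
   P2   0   -4    2
   P3  -1    0    0

Candidate y = [2, 1, 2, 3]; check y·C column-wise:
  col T0: 2·2 + 1·-1 + 2·0 + 3·-1 = 0
  col T1: 2·4 + 1·0 + 2·-4 + 3·0 = 0
  col T2: 2·0 + 1·-4 + 2·2 + 3·0 = 0

y = (P0:2, P1:1, P2:2, P3:3)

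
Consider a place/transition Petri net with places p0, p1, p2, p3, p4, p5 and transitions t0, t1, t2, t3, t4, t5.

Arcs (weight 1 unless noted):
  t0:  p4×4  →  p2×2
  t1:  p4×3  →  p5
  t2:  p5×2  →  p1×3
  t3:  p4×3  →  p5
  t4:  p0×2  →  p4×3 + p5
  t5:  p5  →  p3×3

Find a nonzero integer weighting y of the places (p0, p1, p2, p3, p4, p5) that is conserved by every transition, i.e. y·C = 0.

Incidence matrix C (rows=places, cols=transitions):
       t0   t1   t2   t3   t4   t5
   p0   0    0    0    0   -2    0
   p1   0    0    3    0    0    0
   p2   2    0    0    0    0    0
   p3   0    0    0    0    0    3
   p4  -4   -3    0   -3    3    0
   p5   0    1   -2    1    1   -1

Candidate y = [3, 2, 2, 1, 1, 3]; check y·C column-wise:
  col t0: 3·0 + 2·0 + 2·2 + 1·0 + 1·-4 + 3·0 = 0
  col t1: 3·0 + 2·0 + 2·0 + 1·0 + 1·-3 + 3·1 = 0
  col t2: 3·0 + 2·3 + 2·0 + 1·0 + 1·0 + 3·-2 = 0
  col t3: 3·0 + 2·0 + 2·0 + 1·0 + 1·-3 + 3·1 = 0
  col t4: 3·-2 + 2·0 + 2·0 + 1·0 + 1·3 + 3·1 = 0
  col t5: 3·0 + 2·0 + 2·0 + 1·3 + 1·0 + 3·-1 = 0

y = (p0:3, p1:2, p2:2, p3:1, p4:1, p5:3)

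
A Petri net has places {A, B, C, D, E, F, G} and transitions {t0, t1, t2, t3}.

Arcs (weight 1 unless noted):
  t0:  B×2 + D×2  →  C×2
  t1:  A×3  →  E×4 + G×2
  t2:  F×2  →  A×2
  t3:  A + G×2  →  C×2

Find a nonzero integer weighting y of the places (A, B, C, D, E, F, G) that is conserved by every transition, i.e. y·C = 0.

Incidence matrix C (rows=places, cols=transitions):
       t0   t1   t2   t3
    A   0   -3    2   -1
    B  -2    0    0    0
    C   2    0    0    2
    D  -2    0    0    0
    E   0    4    0    0
    F   0    0   -2    0
    G   0    2    0   -2

Candidate y = [0, 1, 0, -1, 0, 0, 0]; check y·C column-wise:
  col t0: 1·-2 + 0·2 + -1·-2 = 0
  col t1: 0·-3 + 1·0 + -1·0 + 0·4 + 0·2 = 0
  col t2: 0·2 + 1·0 + -1·0 + 0·-2 = 0
  col t3: 0·-1 + 1·0 + 0·2 + -1·0 + 0·-2 = 0

y = (A:0, B:1, C:0, D:-1, E:0, F:0, G:0)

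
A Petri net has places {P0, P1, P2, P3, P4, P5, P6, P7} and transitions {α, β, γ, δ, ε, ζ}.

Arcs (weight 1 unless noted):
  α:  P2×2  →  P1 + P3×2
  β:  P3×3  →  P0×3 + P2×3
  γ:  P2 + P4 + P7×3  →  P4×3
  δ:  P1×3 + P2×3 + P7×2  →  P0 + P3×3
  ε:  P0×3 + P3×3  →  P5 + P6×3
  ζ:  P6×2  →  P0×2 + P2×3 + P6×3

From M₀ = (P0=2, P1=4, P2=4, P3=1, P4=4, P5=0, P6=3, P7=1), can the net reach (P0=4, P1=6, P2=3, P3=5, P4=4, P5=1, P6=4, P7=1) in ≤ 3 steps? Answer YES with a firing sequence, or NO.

NO — not reachable within 3 firings

depth 0: 1 marking
depth 1: 3 markings reached so far
depth 2: 7 markings reached so far
depth 3: 13 markings reached so far
target is not among the 13 markings reachable within 3 steps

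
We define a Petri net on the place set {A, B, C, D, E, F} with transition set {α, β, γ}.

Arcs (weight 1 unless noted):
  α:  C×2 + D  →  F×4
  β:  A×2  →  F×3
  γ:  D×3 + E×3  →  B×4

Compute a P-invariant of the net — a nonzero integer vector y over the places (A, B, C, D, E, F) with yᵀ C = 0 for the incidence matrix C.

Incidence matrix C (rows=places, cols=transitions):
        α    β    γ
    A   0   -2    0
    B   0    0    4
    C  -2    0    0
    D  -1    0   -3
    E   0    0   -3
    F   4    3    0

Candidate y = [0, 3, -2, 4, 0, 0]; check y·C column-wise:
  col α: 3·0 + -2·-2 + 4·-1 + 0·4 = 0
  col β: 0·-2 + 3·0 + -2·0 + 4·0 + 0·3 = 0
  col γ: 3·4 + -2·0 + 4·-3 + 0·-3 = 0

y = (A:0, B:3, C:-2, D:4, E:0, F:0)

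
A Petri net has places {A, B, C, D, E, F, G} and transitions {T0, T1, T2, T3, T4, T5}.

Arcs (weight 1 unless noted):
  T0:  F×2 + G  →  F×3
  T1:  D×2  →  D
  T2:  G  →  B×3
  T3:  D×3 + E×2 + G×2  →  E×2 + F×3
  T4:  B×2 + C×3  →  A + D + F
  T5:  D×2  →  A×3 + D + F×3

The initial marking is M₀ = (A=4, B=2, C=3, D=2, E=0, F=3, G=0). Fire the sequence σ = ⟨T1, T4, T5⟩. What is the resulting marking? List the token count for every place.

step 1: fire T1:  (A=4, B=2, C=3, D=2, E=0, F=3, G=0) → (A=4, B=2, C=3, D=1, E=0, F=3, G=0)
step 2: fire T4:  (A=4, B=2, C=3, D=1, E=0, F=3, G=0) → (A=5, B=0, C=0, D=2, E=0, F=4, G=0)
step 3: fire T5:  (A=5, B=0, C=0, D=2, E=0, F=4, G=0) → (A=8, B=0, C=0, D=1, E=0, F=7, G=0)

(A=8, B=0, C=0, D=1, E=0, F=7, G=0)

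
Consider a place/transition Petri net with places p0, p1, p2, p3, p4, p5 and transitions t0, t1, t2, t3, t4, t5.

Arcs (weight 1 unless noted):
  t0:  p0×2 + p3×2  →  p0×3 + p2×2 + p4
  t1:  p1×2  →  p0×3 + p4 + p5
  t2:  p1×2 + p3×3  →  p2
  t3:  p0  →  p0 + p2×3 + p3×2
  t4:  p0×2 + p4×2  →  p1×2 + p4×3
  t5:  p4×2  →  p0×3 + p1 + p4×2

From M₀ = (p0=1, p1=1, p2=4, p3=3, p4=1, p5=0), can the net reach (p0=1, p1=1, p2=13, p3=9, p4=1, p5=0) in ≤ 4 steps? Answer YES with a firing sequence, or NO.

step 1: fire t3:  (p0=1, p1=1, p2=4, p3=3, p4=1, p5=0) → (p0=1, p1=1, p2=7, p3=5, p4=1, p5=0)
step 2: fire t3:  (p0=1, p1=1, p2=7, p3=5, p4=1, p5=0) → (p0=1, p1=1, p2=10, p3=7, p4=1, p5=0)
step 3: fire t3:  (p0=1, p1=1, p2=10, p3=7, p4=1, p5=0) → (p0=1, p1=1, p2=13, p3=9, p4=1, p5=0)

YES — reachable via ⟨t3, t3, t3⟩ (3 firings)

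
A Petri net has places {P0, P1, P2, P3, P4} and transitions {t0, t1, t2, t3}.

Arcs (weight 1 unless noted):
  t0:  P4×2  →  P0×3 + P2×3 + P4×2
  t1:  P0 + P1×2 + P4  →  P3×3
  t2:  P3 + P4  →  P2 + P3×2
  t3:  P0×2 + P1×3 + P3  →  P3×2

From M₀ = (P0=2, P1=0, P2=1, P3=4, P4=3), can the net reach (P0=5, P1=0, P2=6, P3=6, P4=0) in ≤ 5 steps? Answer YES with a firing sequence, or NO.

NO — not reachable within 5 firings

depth 0: 1 marking
depth 1: 3 markings reached so far
depth 2: 6 markings reached so far
depth 3: 10 markings reached so far
depth 4: 14 markings reached so far
depth 5: 18 markings reached so far
target is not among the 18 markings reachable within 5 steps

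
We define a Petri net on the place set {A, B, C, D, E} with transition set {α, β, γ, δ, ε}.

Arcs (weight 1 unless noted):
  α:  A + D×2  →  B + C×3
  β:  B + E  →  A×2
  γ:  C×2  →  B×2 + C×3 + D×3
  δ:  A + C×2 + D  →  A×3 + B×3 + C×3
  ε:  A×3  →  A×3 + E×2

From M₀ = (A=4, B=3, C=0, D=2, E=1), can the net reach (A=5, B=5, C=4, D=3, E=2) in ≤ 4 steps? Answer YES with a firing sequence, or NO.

step 1: fire α:  (A=4, B=3, C=0, D=2, E=1) → (A=3, B=4, C=3, D=0, E=1)
step 2: fire β:  (A=3, B=4, C=3, D=0, E=1) → (A=5, B=3, C=3, D=0, E=0)
step 3: fire γ:  (A=5, B=3, C=3, D=0, E=0) → (A=5, B=5, C=4, D=3, E=0)
step 4: fire ε:  (A=5, B=5, C=4, D=3, E=0) → (A=5, B=5, C=4, D=3, E=2)

YES — reachable via ⟨α, β, γ, ε⟩ (4 firings)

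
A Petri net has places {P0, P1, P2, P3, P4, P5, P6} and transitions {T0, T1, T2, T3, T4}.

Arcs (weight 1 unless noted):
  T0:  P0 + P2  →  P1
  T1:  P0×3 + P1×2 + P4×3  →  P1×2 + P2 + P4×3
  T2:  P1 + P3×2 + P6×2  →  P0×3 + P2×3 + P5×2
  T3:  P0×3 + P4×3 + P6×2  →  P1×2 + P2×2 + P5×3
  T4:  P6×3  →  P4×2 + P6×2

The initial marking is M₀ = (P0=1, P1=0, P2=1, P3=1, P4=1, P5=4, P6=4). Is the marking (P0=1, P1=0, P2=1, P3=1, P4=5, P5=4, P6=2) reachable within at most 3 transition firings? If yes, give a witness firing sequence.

step 1: fire T4:  (P0=1, P1=0, P2=1, P3=1, P4=1, P5=4, P6=4) → (P0=1, P1=0, P2=1, P3=1, P4=3, P5=4, P6=3)
step 2: fire T4:  (P0=1, P1=0, P2=1, P3=1, P4=3, P5=4, P6=3) → (P0=1, P1=0, P2=1, P3=1, P4=5, P5=4, P6=2)

YES — reachable via ⟨T4, T4⟩ (2 firings)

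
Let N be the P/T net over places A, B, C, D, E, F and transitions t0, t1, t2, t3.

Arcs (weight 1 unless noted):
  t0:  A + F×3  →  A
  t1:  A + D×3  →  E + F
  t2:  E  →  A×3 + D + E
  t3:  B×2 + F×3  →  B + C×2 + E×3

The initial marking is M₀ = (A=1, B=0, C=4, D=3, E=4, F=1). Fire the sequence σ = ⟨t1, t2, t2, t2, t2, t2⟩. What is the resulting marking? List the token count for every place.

(A=15, B=0, C=4, D=5, E=5, F=2)

step 1: fire t1:  (A=1, B=0, C=4, D=3, E=4, F=1) → (A=0, B=0, C=4, D=0, E=5, F=2)
step 2: fire t2:  (A=0, B=0, C=4, D=0, E=5, F=2) → (A=3, B=0, C=4, D=1, E=5, F=2)
step 3: fire t2:  (A=3, B=0, C=4, D=1, E=5, F=2) → (A=6, B=0, C=4, D=2, E=5, F=2)
step 4: fire t2:  (A=6, B=0, C=4, D=2, E=5, F=2) → (A=9, B=0, C=4, D=3, E=5, F=2)
step 5: fire t2:  (A=9, B=0, C=4, D=3, E=5, F=2) → (A=12, B=0, C=4, D=4, E=5, F=2)
step 6: fire t2:  (A=12, B=0, C=4, D=4, E=5, F=2) → (A=15, B=0, C=4, D=5, E=5, F=2)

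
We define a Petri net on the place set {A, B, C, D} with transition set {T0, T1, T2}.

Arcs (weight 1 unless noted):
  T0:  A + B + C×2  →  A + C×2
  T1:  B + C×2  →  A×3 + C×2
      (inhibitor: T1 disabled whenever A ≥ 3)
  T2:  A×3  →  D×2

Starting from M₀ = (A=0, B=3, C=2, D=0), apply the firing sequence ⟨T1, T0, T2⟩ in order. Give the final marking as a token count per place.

(A=0, B=1, C=2, D=2)

step 1: fire T1:  (A=0, B=3, C=2, D=0) → (A=3, B=2, C=2, D=0)
step 2: fire T0:  (A=3, B=2, C=2, D=0) → (A=3, B=1, C=2, D=0)
step 3: fire T2:  (A=3, B=1, C=2, D=0) → (A=0, B=1, C=2, D=2)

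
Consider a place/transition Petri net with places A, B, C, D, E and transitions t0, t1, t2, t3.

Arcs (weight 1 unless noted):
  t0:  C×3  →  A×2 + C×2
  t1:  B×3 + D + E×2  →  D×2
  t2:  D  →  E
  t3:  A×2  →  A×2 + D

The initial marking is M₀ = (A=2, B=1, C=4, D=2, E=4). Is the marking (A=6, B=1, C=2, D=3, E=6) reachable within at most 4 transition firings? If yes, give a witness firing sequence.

NO — not reachable within 4 firings

depth 0: 1 marking
depth 1: 4 markings reached so far
depth 2: 10 markings reached so far
depth 3: 18 markings reached so far
depth 4: 28 markings reached so far
target is not among the 28 markings reachable within 4 steps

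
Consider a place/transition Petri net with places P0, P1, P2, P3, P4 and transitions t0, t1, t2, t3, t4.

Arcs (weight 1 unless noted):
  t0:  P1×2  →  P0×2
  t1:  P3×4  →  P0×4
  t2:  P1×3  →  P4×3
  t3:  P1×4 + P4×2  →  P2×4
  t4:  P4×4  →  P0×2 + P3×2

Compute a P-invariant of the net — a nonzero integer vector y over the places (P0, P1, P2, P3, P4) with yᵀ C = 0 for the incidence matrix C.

Incidence matrix C (rows=places, cols=transitions):
       t0   t1   t2   t3   t4
   P0   2    4    0    0    2
   P1  -2    0   -3   -4    0
   P2   0    0    0    4    0
   P3   0   -4    0    0    2
   P4   0    0    3   -2   -4

Candidate y = [2, 2, 3, 2, 2]; check y·C column-wise:
  col t0: 2·2 + 2·-2 + 3·0 + 2·0 + 2·0 = 0
  col t1: 2·4 + 2·0 + 3·0 + 2·-4 + 2·0 = 0
  col t2: 2·0 + 2·-3 + 3·0 + 2·0 + 2·3 = 0
  col t3: 2·0 + 2·-4 + 3·4 + 2·0 + 2·-2 = 0
  col t4: 2·2 + 2·0 + 3·0 + 2·2 + 2·-4 = 0

y = (P0:2, P1:2, P2:3, P3:2, P4:2)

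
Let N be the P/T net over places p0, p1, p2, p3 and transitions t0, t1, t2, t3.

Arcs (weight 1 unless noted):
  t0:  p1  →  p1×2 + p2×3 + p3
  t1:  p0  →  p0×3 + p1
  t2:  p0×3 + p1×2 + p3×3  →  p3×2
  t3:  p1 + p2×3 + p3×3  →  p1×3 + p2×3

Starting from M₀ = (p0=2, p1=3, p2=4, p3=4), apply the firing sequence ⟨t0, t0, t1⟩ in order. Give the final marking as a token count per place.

step 1: fire t0:  (p0=2, p1=3, p2=4, p3=4) → (p0=2, p1=4, p2=7, p3=5)
step 2: fire t0:  (p0=2, p1=4, p2=7, p3=5) → (p0=2, p1=5, p2=10, p3=6)
step 3: fire t1:  (p0=2, p1=5, p2=10, p3=6) → (p0=4, p1=6, p2=10, p3=6)

(p0=4, p1=6, p2=10, p3=6)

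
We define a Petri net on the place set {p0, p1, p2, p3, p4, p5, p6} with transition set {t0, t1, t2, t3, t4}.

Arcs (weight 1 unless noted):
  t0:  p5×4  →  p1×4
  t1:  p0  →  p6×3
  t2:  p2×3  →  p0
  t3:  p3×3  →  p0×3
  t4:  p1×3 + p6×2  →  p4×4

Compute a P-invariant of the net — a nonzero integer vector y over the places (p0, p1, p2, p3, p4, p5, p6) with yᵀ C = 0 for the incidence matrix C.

y = (p0:0, p1:4, p2:0, p3:0, p4:3, p5:4, p6:0)

Incidence matrix C (rows=places, cols=transitions):
       t0   t1   t2   t3   t4
   p0   0   -1    1    3    0
   p1   4    0    0    0   -3
   p2   0    0   -3    0    0
   p3   0    0    0   -3    0
   p4   0    0    0    0    4
   p5  -4    0    0    0    0
   p6   0    3    0    0   -2

Candidate y = [0, 4, 0, 0, 3, 4, 0]; check y·C column-wise:
  col t0: 4·4 + 3·0 + 4·-4 = 0
  col t1: 0·-1 + 4·0 + 3·0 + 4·0 + 0·3 = 0
  col t2: 0·1 + 4·0 + 0·-3 + 3·0 + 4·0 = 0
  col t3: 0·3 + 4·0 + 0·-3 + 3·0 + 4·0 = 0
  col t4: 4·-3 + 3·4 + 4·0 + 0·-2 = 0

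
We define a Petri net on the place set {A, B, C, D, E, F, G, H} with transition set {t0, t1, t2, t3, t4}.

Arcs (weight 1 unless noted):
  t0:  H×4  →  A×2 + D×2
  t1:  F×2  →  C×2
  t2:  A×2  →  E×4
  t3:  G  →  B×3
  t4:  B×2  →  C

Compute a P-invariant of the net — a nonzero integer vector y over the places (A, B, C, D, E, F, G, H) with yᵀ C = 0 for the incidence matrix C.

y = (A:2, B:0, C:0, D:-2, E:1, F:0, G:0, H:0)

Incidence matrix C (rows=places, cols=transitions):
       t0   t1   t2   t3   t4
    A   2    0   -2    0    0
    B   0    0    0    3   -2
    C   0    2    0    0    1
    D   2    0    0    0    0
    E   0    0    4    0    0
    F   0   -2    0    0    0
    G   0    0    0   -1    0
    H  -4    0    0    0    0

Candidate y = [2, 0, 0, -2, 1, 0, 0, 0]; check y·C column-wise:
  col t0: 2·2 + -2·2 + 1·0 + 0·-4 = 0
  col t1: 2·0 + 0·2 + -2·0 + 1·0 + 0·-2 = 0
  col t2: 2·-2 + -2·0 + 1·4 = 0
  col t3: 2·0 + 0·3 + -2·0 + 1·0 + 0·-1 = 0
  col t4: 2·0 + 0·-2 + 0·1 + -2·0 + 1·0 = 0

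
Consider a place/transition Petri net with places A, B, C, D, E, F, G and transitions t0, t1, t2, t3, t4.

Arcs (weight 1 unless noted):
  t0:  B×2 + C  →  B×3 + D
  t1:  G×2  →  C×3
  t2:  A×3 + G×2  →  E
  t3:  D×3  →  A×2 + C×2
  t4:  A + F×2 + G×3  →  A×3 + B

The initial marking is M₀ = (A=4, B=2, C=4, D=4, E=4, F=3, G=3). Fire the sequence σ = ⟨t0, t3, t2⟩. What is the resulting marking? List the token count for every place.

step 1: fire t0:  (A=4, B=2, C=4, D=4, E=4, F=3, G=3) → (A=4, B=3, C=3, D=5, E=4, F=3, G=3)
step 2: fire t3:  (A=4, B=3, C=3, D=5, E=4, F=3, G=3) → (A=6, B=3, C=5, D=2, E=4, F=3, G=3)
step 3: fire t2:  (A=6, B=3, C=5, D=2, E=4, F=3, G=3) → (A=3, B=3, C=5, D=2, E=5, F=3, G=1)

(A=3, B=3, C=5, D=2, E=5, F=3, G=1)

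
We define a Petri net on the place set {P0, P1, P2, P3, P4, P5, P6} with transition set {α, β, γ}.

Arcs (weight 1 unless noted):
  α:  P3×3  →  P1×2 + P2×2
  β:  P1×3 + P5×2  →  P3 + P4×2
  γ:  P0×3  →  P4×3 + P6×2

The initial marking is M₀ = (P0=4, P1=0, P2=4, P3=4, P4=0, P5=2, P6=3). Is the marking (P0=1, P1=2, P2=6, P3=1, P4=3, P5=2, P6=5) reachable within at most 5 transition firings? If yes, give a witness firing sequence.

YES — reachable via ⟨α, γ⟩ (2 firings)

step 1: fire α:  (P0=4, P1=0, P2=4, P3=4, P4=0, P5=2, P6=3) → (P0=4, P1=2, P2=6, P3=1, P4=0, P5=2, P6=3)
step 2: fire γ:  (P0=4, P1=2, P2=6, P3=1, P4=0, P5=2, P6=3) → (P0=1, P1=2, P2=6, P3=1, P4=3, P5=2, P6=5)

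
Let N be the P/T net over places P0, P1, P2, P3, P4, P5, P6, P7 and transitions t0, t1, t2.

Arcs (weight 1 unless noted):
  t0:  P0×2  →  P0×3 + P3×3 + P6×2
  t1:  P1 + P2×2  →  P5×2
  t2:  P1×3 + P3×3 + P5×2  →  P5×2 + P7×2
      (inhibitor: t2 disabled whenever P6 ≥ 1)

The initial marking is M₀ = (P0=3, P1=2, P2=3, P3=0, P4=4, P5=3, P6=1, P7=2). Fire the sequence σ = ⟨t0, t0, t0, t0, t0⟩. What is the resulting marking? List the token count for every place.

step 1: fire t0:  (P0=3, P1=2, P2=3, P3=0, P4=4, P5=3, P6=1, P7=2) → (P0=4, P1=2, P2=3, P3=3, P4=4, P5=3, P6=3, P7=2)
step 2: fire t0:  (P0=4, P1=2, P2=3, P3=3, P4=4, P5=3, P6=3, P7=2) → (P0=5, P1=2, P2=3, P3=6, P4=4, P5=3, P6=5, P7=2)
step 3: fire t0:  (P0=5, P1=2, P2=3, P3=6, P4=4, P5=3, P6=5, P7=2) → (P0=6, P1=2, P2=3, P3=9, P4=4, P5=3, P6=7, P7=2)
step 4: fire t0:  (P0=6, P1=2, P2=3, P3=9, P4=4, P5=3, P6=7, P7=2) → (P0=7, P1=2, P2=3, P3=12, P4=4, P5=3, P6=9, P7=2)
step 5: fire t0:  (P0=7, P1=2, P2=3, P3=12, P4=4, P5=3, P6=9, P7=2) → (P0=8, P1=2, P2=3, P3=15, P4=4, P5=3, P6=11, P7=2)

(P0=8, P1=2, P2=3, P3=15, P4=4, P5=3, P6=11, P7=2)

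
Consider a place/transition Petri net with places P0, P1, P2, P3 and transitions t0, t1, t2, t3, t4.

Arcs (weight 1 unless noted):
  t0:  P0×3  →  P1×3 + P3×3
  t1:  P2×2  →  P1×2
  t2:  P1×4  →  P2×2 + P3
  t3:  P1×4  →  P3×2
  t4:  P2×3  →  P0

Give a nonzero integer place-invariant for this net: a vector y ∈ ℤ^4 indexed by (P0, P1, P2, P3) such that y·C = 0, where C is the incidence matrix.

Incidence matrix C (rows=places, cols=transitions):
       t0   t1   t2   t3   t4
   P0  -3    0    0    0    1
   P1   3    2   -4   -4    0
   P2   0   -2    2    0   -3
   P3   3    0    1    2    0

Candidate y = [3, 1, 1, 2]; check y·C column-wise:
  col t0: 3·-3 + 1·3 + 1·0 + 2·3 = 0
  col t1: 3·0 + 1·2 + 1·-2 + 2·0 = 0
  col t2: 3·0 + 1·-4 + 1·2 + 2·1 = 0
  col t3: 3·0 + 1·-4 + 1·0 + 2·2 = 0
  col t4: 3·1 + 1·0 + 1·-3 + 2·0 = 0

y = (P0:3, P1:1, P2:1, P3:2)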